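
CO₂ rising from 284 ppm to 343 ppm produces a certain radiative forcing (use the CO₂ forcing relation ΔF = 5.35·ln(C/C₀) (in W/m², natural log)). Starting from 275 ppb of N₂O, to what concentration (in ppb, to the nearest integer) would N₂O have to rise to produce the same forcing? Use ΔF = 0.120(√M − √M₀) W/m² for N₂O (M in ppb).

CO₂ forcing: 5.35 × ln(343/284) = 5.35 × 0.188756 = 1.00984 W/m².
Set 0.120(√M − √275) = 1.00984: √M = 1.00984/0.120 + √275 = 8.4153 + 16.5831 = 24.9984.
M = (24.9984)² = 624.92 ppb.

M ≈ 625 ppb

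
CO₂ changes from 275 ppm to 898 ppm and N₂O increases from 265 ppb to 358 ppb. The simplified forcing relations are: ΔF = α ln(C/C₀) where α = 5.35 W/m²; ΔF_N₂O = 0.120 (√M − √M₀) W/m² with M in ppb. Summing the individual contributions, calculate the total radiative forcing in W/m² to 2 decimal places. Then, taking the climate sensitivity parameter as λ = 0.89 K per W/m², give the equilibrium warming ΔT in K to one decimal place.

CO₂: 5.35 × ln(898/275) = 5.35 × ln(3.26545) = 5.35 × 1.18340 = 6.3312 W/m².
N₂O: 0.120 × (√358 − √265) = 0.120 × (18.9209 − 16.2788) = 0.120 × 2.6421 = 0.3171 W/m².
Total ΔF = 6.3312 + 0.3171 = 6.6483 W/m².
ΔT = λ ΔF = 0.89 × 6.65 = 5.9185 K.

ΔF = 6.65 W/m²; ΔT = 5.9 K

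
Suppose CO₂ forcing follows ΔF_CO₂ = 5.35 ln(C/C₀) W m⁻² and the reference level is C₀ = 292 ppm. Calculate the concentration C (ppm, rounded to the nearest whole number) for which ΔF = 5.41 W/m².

C ≈ 803 ppm

Set 5.35 ln(C/292) = 5.41, so ln(C/292) = 5.41/5.35 = 1.01121.
Then C/292 = e^1.01121 = 2.74893, giving C = 292 × 2.74893 = 802.69 ppm.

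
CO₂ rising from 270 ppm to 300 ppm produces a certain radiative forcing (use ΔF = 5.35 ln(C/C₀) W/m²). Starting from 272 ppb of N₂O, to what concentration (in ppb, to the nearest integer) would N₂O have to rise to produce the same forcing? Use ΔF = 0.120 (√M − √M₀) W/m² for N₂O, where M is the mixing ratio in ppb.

M ≈ 449 ppb

CO₂ forcing: 5.35 × ln(300/270) = 5.35 × 0.105361 = 0.56368 W/m².
Set 0.120(√M − √272) = 0.56368: √M = 0.56368/0.120 + √272 = 4.6973 + 16.4924 = 21.1897.
M = (21.1897)² = 449.00 ppb.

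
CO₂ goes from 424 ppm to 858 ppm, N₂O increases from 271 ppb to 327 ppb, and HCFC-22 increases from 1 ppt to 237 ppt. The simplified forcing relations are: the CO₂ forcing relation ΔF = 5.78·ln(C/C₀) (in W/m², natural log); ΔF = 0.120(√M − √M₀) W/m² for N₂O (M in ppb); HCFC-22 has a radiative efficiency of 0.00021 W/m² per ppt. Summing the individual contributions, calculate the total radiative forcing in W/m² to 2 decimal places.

CO₂: 5.78 × ln(858/424) = 5.78 × ln(2.02358) = 5.78 × 0.70487 = 4.0741 W/m².
N₂O: 0.120 × (√327 − √271) = 0.120 × (18.0831 − 16.4621) = 0.120 × 1.6210 = 0.1945 W/m².
HCFC-22: ΔF = 0.00021 × (237 − 1) = 0.00021 × 236 = 0.0496 W/m².
Total ΔF = 4.0741 + 0.1945 + 0.0496 = 4.3182 W/m².

ΔF = 4.32 W/m²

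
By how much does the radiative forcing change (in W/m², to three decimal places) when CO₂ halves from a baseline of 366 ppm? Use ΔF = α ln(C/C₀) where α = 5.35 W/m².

Because the forcing depends only on the ratio C/C₀, the initial concentration does not enter.
ΔF = 5.35 × ln(0.5) = 5.35 × -0.69315 = -3.7084 W/m².

ΔF = -3.708 W/m²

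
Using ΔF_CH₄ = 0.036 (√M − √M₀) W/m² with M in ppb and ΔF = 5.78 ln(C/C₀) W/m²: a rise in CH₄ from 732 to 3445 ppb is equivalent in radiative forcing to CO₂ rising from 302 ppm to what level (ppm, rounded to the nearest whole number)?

C ≈ 368 ppm

CH₄ forcing: 0.036 × (√3445 − √732) = 0.036 × (58.6941 − 27.0555) = 0.036 × 31.6386 = 1.13899 W/m².
Set 5.78 ln(C/302) = 1.13899: ln(C/302) = 1.13899/5.78 = 0.19706, so C = 302 × e^0.19706 = 302 × 1.21782 = 367.78 ppm.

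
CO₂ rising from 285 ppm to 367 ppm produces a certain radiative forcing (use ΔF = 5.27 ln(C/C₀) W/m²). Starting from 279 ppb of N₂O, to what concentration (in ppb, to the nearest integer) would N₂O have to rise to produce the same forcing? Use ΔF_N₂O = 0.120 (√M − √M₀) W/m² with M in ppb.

M ≈ 773 ppb

CO₂ forcing: 5.27 × ln(367/285) = 5.27 × 0.252873 = 1.33264 W/m².
Set 0.120(√M − √279) = 1.33264: √M = 1.33264/0.120 + √279 = 11.1053 + 16.7033 = 27.8086.
M = (27.8086)² = 773.32 ppb.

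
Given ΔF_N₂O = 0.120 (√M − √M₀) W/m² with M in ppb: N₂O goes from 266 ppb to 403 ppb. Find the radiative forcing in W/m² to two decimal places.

N₂O: 0.120 × (√403 − √266) = 0.120 × (20.0749 − 16.3095) = 0.120 × 3.7654 = 0.4518 W/m².

ΔF = 0.45 W/m²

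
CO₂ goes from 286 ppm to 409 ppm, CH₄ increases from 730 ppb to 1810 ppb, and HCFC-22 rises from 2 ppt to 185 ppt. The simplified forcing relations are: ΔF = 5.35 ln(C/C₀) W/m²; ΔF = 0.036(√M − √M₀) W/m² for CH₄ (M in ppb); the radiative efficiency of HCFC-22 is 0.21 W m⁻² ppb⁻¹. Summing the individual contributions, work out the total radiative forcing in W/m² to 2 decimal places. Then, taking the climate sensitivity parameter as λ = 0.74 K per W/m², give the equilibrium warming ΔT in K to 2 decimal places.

ΔF = 2.51 W/m²; ΔT = 1.86 K

CO₂: 5.35 × ln(409/286) = 5.35 × ln(1.43007) = 5.35 × 0.35772 = 1.9138 W/m².
CH₄: 0.036 × (√1810 − √730) = 0.036 × (42.5441 − 27.0185) = 0.036 × 15.5256 = 0.5589 W/m².
HCFC-22: Δ = 185 − 2 = 183 ppt = 0.183 ppb; ΔF = 0.21 × 0.183 = 0.0384 W/m².
Total ΔF = 1.9138 + 0.5589 + 0.0384 = 2.5111 W/m².
ΔT = λ ΔF = 0.74 × 2.51 = 1.8574 K.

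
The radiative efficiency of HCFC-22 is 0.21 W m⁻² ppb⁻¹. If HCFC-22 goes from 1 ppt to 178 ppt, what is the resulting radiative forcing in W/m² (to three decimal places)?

ΔF = 0.037 W/m²

HCFC-22: Δ = 178 − 1 = 177 ppt = 0.177 ppb; ΔF = 0.21 × 0.177 = 0.0372 W/m².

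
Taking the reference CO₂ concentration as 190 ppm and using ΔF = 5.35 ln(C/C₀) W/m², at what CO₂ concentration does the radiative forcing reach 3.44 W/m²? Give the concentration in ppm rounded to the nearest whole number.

Set 5.35 ln(C/190) = 3.44, so ln(C/190) = 3.44/5.35 = 0.64299.
Then C/190 = e^0.64299 = 1.90216, giving C = 190 × 1.90216 = 361.41 ppm.

C ≈ 361 ppm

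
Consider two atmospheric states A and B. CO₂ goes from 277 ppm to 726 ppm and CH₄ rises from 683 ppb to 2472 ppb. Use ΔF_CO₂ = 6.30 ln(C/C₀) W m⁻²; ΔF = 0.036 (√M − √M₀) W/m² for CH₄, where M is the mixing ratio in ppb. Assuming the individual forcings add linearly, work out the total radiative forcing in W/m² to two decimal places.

CO₂: 6.30 × ln(726/277) = 6.30 × ln(2.62094) = 6.30 × 0.96353 = 6.0702 W/m².
CH₄: 0.036 × (√2472 − √683) = 0.036 × (49.7192 − 26.1343) = 0.036 × 23.5849 = 0.8491 W/m².
Total ΔF = 6.0702 + 0.8491 = 6.9193 W/m².

ΔF = 6.92 W/m²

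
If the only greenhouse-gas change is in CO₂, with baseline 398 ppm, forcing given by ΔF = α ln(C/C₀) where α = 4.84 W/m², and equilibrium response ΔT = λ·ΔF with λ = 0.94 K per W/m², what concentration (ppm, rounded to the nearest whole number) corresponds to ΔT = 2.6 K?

Required forcing: ΔF = ΔT/λ = 2.6/0.94 = 2.7660 W/m².
Then ln(C/398) = ΔF/4.84 = 2.7660/4.84 = 0.57149.
So C = 398 × e^0.57149 = 398 × 1.77090 = 704.82 ppm.

C ≈ 705 ppm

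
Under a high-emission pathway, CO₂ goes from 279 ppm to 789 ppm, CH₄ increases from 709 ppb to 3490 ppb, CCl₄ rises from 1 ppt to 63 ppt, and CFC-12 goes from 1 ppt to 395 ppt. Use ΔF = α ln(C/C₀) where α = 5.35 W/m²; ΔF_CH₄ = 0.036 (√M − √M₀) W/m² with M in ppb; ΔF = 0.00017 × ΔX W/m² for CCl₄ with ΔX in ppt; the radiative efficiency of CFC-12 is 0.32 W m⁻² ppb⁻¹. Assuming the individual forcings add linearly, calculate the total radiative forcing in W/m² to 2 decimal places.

CO₂: 5.35 × ln(789/279) = 5.35 × ln(2.82796) = 5.35 × 1.03956 = 5.5616 W/m².
CH₄: 0.036 × (√3490 − √709) = 0.036 × (59.0762 − 26.6271) = 0.036 × 32.4491 = 1.1682 W/m².
CCl₄: ΔF = 0.00017 × (63 − 1) = 0.00017 × 62 = 0.0105 W/m².
CFC-12: Δ = 395 − 1 = 394 ppt = 0.394 ppb; ΔF = 0.32 × 0.394 = 0.1261 W/m².
Total ΔF = 5.5616 + 1.1682 + 0.0105 + 0.1261 = 6.8664 W/m².

ΔF = 6.87 W/m²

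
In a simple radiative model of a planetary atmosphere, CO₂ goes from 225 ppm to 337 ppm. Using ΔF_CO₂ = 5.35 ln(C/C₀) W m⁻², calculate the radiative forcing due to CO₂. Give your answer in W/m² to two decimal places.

ΔF = 2.16 W/m²

CO₂ absorption bands are partially saturated, so forcing scales with the logarithm of the concentration ratio.
CO₂: 5.35 × ln(337/225) = 5.35 × ln(1.49778) = 5.35 × 0.40398 = 2.1613 W/m².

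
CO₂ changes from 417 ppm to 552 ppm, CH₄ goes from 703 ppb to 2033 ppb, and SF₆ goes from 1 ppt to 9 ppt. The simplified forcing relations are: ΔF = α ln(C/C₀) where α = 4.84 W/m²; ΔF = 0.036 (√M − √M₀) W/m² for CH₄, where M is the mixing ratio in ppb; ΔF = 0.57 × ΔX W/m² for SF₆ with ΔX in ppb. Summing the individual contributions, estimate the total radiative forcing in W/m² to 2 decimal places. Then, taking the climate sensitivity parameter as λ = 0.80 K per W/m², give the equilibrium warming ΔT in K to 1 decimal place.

ΔF = 2.03 W/m²; ΔT = 1.6 K

CO₂: 4.84 × ln(552/417) = 4.84 × ln(1.32374) = 4.84 × 0.28046 = 1.3574 W/m².
CH₄: 0.036 × (√2033 − √703) = 0.036 × (45.0888 − 26.5141) = 0.036 × 18.5747 = 0.6687 W/m².
SF₆: Δ = 9 − 1 = 8 ppt = 0.008 ppb; ΔF = 0.57 × 0.008 = 0.0046 W/m².
Total ΔF = 1.3574 + 0.6687 + 0.0046 = 2.0307 W/m².
ΔT = λ ΔF = 0.80 × 2.03 = 1.6240 K.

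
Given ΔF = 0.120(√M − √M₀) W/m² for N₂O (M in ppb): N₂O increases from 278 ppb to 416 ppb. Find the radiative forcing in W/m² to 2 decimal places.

ΔF = 0.45 W/m²

N₂O: 0.120 × (√416 − √278) = 0.120 × (20.3961 − 16.6733) = 0.120 × 3.7228 = 0.4467 W/m².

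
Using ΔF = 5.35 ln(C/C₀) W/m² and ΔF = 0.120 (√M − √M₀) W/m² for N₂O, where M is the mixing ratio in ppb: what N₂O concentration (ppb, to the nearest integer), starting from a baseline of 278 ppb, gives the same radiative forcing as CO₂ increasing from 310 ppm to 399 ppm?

M ≈ 780 ppb

CO₂ forcing: 5.35 × ln(399/310) = 5.35 × 0.252389 = 1.35028 W/m².
Set 0.120(√M − √278) = 1.35028: √M = 1.35028/0.120 + √278 = 11.2523 + 16.6733 = 27.9256.
M = (27.9256)² = 779.84 ppb.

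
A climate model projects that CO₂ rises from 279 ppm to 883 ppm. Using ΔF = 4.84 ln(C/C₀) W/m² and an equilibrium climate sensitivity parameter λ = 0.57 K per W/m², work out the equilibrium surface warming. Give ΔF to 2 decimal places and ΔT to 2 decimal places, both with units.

ΔF = 5.58 W/m²; ΔT = 3.18 K

CO₂: 4.84 × ln(883/279) = 4.84 × ln(3.16487) = 4.84 × 1.15211 = 5.5762 W/m².
ΔT = λ ΔF = 0.57 × 5.58 = 3.1806 K.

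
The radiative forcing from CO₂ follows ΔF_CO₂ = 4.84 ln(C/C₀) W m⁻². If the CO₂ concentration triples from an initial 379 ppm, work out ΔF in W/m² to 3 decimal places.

ΔF = 5.317 W/m²

ΔF = 4.84 × ln(3) = 4.84 × 1.09861 = 5.3173 W/m².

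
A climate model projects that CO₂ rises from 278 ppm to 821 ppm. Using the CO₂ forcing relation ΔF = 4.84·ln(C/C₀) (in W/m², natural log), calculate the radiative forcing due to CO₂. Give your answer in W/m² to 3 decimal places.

CO₂ absorption bands are partially saturated, so forcing scales with the logarithm of the concentration ratio.
CO₂: 4.84 × ln(821/278) = 4.84 × ln(2.95324) = 4.84 × 1.08290 = 5.2412 W/m².

ΔF = 5.241 W/m²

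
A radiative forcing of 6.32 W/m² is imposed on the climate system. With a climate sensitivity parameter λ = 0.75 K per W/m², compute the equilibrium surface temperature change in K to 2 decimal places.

ΔT = 4.74 K

ΔT = λ ΔF = 0.75 × 6.32 = 4.7400 K.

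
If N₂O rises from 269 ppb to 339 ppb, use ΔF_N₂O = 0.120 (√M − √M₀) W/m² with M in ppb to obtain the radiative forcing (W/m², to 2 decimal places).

ΔF = 0.24 W/m²

N₂O: 0.120 × (√339 − √269) = 0.120 × (18.4120 − 16.4012) = 0.120 × 2.0108 = 0.2413 W/m².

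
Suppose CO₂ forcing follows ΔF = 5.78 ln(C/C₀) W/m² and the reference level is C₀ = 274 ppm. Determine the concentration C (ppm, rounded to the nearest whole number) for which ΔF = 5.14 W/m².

Set 5.78 ln(C/274) = 5.14, so ln(C/274) = 5.14/5.78 = 0.88927.
Then C/274 = e^0.88927 = 2.43335, giving C = 274 × 2.43335 = 666.74 ppm.

C ≈ 667 ppm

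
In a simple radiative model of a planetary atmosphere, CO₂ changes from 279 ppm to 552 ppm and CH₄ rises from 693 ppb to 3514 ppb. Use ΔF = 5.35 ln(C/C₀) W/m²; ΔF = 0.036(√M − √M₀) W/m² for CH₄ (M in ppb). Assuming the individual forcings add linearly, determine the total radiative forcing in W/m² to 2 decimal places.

CO₂: 5.35 × ln(552/279) = 5.35 × ln(1.97849) = 5.35 × 0.68233 = 3.6505 W/m².
CH₄: 0.036 × (√3514 − √693) = 0.036 × (59.2790 − 26.3249) = 0.036 × 32.9541 = 1.1863 W/m².
Total ΔF = 3.6505 + 1.1863 = 4.8368 W/m².

ΔF = 4.84 W/m²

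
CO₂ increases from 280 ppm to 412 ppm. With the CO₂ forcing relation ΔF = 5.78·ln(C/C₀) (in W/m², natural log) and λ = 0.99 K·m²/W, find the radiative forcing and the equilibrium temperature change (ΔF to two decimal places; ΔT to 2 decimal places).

CO₂: 5.78 × ln(412/280) = 5.78 × ln(1.47143) = 5.78 × 0.38623 = 2.2324 W/m².
ΔT = λ ΔF = 0.99 × 2.23 = 2.2077 K.

ΔF = 2.23 W/m²; ΔT = 2.21 K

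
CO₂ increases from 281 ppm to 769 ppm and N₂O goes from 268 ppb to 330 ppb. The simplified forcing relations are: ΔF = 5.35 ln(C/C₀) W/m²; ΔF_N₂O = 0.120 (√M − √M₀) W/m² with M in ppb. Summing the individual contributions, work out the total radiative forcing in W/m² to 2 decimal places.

ΔF = 5.60 W/m²

CO₂: 5.35 × ln(769/281) = 5.35 × ln(2.73665) = 5.35 × 1.00673 = 5.3860 W/m².
N₂O: 0.120 × (√330 − √268) = 0.120 × (18.1659 − 16.3707) = 0.120 × 1.7952 = 0.2154 W/m².
Total ΔF = 5.3860 + 0.2154 = 5.6014 W/m².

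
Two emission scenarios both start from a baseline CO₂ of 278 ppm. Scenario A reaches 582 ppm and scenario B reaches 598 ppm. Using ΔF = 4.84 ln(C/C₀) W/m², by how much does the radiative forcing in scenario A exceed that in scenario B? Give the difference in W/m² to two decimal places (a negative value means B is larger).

ΔF_A = 4.84 ln(582/278) = 4.84 × 0.73885 = 3.5760 W/m².
ΔF_B = 4.84 ln(598/278) = 4.84 × 0.76597 = 3.7073 W/m².
Difference: 3.5760 − 3.7073 = -0.1313 W/m².

ΔF_A − ΔF_B = -0.13 W/m²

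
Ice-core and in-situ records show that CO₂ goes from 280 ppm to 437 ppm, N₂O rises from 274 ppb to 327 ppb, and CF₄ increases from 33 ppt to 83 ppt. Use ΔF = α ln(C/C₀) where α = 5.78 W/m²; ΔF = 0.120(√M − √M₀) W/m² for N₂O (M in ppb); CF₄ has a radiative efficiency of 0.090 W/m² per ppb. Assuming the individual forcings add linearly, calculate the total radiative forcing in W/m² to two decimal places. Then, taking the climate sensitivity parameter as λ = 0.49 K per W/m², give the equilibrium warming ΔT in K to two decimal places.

ΔF = 2.76 W/m²; ΔT = 1.35 K

CO₂: 5.78 × ln(437/280) = 5.78 × ln(1.56071) = 5.78 × 0.44514 = 2.5729 W/m².
N₂O: 0.120 × (√327 − √274) = 0.120 × (18.0831 − 16.5529) = 0.120 × 1.5302 = 0.1836 W/m².
CF₄: Δ = 83 − 33 = 50 ppt = 0.050 ppb; ΔF = 0.090 × 0.050 = 0.0045 W/m².
Total ΔF = 2.5729 + 0.1836 + 0.0045 = 2.7610 W/m².
ΔT = λ ΔF = 0.49 × 2.76 = 1.3524 K.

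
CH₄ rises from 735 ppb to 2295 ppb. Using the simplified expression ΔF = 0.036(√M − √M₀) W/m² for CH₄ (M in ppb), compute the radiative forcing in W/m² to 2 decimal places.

CH₄: 0.036 × (√2295 − √735) = 0.036 × (47.9062 − 27.1109) = 0.036 × 20.7953 = 0.7486 W/m².

ΔF = 0.75 W/m²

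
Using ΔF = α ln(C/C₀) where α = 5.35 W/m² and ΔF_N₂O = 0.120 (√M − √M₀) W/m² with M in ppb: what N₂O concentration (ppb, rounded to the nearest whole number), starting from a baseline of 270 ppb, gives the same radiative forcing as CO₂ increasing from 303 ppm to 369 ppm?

CO₂ forcing: 5.35 × ln(369/303) = 5.35 × 0.197064 = 1.05429 W/m².
Set 0.120(√M − √270) = 1.05429: √M = 1.05429/0.120 + √270 = 8.7858 + 16.4317 = 25.2175.
M = (25.2175)² = 635.92 ppb.

M ≈ 636 ppb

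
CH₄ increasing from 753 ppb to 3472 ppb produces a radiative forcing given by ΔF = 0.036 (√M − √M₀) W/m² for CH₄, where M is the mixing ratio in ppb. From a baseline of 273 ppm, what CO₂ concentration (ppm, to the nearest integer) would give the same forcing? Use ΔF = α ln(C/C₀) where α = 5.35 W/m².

CH₄ forcing: 0.036 × (√3472 − √753) = 0.036 × (58.9237 − 27.4408) = 0.036 × 31.4829 = 1.13338 W/m².
Set 5.35 ln(C/273) = 1.13338: ln(C/273) = 1.13338/5.35 = 0.21185, so C = 273 × e^0.21185 = 273 × 1.23596 = 337.42 ppm.

C ≈ 337 ppm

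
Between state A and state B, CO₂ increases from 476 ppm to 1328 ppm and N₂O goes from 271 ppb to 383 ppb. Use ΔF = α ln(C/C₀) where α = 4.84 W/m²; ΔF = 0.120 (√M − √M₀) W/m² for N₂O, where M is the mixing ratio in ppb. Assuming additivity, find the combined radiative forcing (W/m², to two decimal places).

CO₂: 4.84 × ln(1328/476) = 4.84 × ln(2.78992) = 4.84 × 1.02601 = 4.9659 W/m².
N₂O: 0.120 × (√383 − √271) = 0.120 × (19.5704 − 16.4621) = 0.120 × 3.1083 = 0.3730 W/m².
Total ΔF = 4.9659 + 0.3730 = 5.3389 W/m².

ΔF = 5.34 W/m²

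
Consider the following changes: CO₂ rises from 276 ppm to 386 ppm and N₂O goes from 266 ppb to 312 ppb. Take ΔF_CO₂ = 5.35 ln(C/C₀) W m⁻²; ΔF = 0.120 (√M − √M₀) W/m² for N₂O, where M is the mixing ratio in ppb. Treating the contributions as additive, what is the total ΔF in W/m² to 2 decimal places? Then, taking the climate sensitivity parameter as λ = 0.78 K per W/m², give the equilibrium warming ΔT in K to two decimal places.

CO₂: 5.35 × ln(386/276) = 5.35 × ln(1.39855) = 5.35 × 0.33544 = 1.7946 W/m².
N₂O: 0.120 × (√312 − √266) = 0.120 × (17.6635 − 16.3095) = 0.120 × 1.3540 = 0.1625 W/m².
Total ΔF = 1.7946 + 0.1625 = 1.9571 W/m².
ΔT = λ ΔF = 0.78 × 1.96 = 1.5288 K.

ΔF = 1.96 W/m²; ΔT = 1.53 K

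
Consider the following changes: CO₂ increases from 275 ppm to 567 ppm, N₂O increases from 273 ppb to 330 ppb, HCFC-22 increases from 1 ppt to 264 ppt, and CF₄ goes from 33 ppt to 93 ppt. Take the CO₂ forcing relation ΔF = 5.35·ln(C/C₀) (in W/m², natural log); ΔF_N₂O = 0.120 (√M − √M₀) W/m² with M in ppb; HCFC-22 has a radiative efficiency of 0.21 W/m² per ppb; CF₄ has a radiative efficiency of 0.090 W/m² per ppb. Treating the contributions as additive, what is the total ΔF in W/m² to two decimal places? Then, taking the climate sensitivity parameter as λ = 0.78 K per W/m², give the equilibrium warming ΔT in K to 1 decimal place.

ΔF = 4.13 W/m²; ΔT = 3.2 K

CO₂: 5.35 × ln(567/275) = 5.35 × ln(2.06182) = 5.35 × 0.72359 = 3.8712 W/m².
N₂O: 0.120 × (√330 − √273) = 0.120 × (18.1659 − 16.5227) = 0.120 × 1.6432 = 0.1972 W/m².
HCFC-22: Δ = 264 − 1 = 263 ppt = 0.263 ppb; ΔF = 0.21 × 0.263 = 0.0552 W/m².
CF₄: Δ = 93 − 33 = 60 ppt = 0.060 ppb; ΔF = 0.090 × 0.060 = 0.0054 W/m².
Total ΔF = 3.8712 + 0.1972 + 0.0552 + 0.0054 = 4.1290 W/m².
ΔT = λ ΔF = 0.78 × 4.13 = 3.2214 K.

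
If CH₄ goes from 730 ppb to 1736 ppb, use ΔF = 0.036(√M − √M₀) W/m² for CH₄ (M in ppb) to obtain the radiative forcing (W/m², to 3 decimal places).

CH₄: 0.036 × (√1736 − √730) = 0.036 × (41.6653 − 27.0185) = 0.036 × 14.6468 = 0.5273 W/m².

ΔF = 0.527 W/m²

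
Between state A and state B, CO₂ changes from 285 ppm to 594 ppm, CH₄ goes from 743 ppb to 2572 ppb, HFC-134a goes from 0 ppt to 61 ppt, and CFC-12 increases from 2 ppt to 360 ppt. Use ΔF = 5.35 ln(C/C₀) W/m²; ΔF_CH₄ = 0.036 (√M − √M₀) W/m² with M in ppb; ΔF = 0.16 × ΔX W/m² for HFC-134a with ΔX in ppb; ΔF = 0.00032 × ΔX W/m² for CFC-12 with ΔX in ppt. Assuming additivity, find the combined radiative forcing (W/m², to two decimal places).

CO₂: 5.35 × ln(594/285) = 5.35 × ln(2.08421) = 5.35 × 0.73439 = 3.9290 W/m².
CH₄: 0.036 × (√2572 − √743) = 0.036 × (50.7149 − 27.2580) = 0.036 × 23.4569 = 0.8444 W/m².
HFC-134a: Δ = 61 − 0 = 61 ppt = 0.061 ppb; ΔF = 0.16 × 0.061 = 0.0098 W/m².
CFC-12: ΔF = 0.00032 × (360 − 2) = 0.00032 × 358 = 0.1146 W/m².
Total ΔF = 3.9290 + 0.8444 + 0.0098 + 0.1146 = 4.8978 W/m².

ΔF = 4.90 W/m²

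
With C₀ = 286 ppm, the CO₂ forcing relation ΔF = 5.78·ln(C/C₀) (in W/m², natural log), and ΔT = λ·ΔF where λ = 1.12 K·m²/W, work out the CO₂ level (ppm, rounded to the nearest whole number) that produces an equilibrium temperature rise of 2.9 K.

Required forcing: ΔF = ΔT/λ = 2.9/1.12 = 2.5893 W/m².
Then ln(C/286) = ΔF/5.78 = 2.5893/5.78 = 0.44798.
So C = 286 × e^0.44798 = 286 × 1.56515 = 447.63 ppm.

C ≈ 448 ppm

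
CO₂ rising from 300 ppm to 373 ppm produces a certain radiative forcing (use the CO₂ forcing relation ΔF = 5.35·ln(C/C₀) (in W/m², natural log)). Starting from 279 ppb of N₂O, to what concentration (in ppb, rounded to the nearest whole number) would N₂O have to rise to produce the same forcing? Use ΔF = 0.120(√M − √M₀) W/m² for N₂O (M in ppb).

M ≈ 698 ppb

CO₂ forcing: 5.35 × ln(373/300) = 5.35 × 0.217796 = 1.16521 W/m².
Set 0.120(√M − √279) = 1.16521: √M = 1.16521/0.120 + √279 = 9.7101 + 16.7033 = 26.4134.
M = (26.4134)² = 697.67 ppb.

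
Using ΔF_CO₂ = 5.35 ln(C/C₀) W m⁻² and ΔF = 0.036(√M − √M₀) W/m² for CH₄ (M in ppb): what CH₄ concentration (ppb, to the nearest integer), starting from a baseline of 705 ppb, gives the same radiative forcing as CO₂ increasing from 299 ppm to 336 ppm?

CO₂ forcing: 5.35 × ln(336/299) = 5.35 × 0.116668 = 0.62417 W/m².
Set 0.036(√M − √705) = 0.62417: √M = 0.62417/0.036 + √705 = 17.3381 + 26.5518 = 43.8899.
M = (43.8899)² = 1926.32 ppb.

M ≈ 1926 ppb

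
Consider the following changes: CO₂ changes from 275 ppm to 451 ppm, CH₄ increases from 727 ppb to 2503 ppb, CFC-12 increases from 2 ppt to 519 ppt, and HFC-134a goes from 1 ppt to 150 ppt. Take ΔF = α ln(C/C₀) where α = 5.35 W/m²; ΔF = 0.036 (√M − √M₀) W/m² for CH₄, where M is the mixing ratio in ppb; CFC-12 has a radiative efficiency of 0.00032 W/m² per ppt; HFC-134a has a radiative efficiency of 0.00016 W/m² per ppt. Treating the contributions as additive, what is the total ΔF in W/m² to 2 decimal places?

ΔF = 3.67 W/m²

CO₂: 5.35 × ln(451/275) = 5.35 × ln(1.64000) = 5.35 × 0.49470 = 2.6466 W/m².
CH₄: 0.036 × (√2503 − √727) = 0.036 × (50.0300 − 26.9629) = 0.036 × 23.0671 = 0.8304 W/m².
CFC-12: ΔF = 0.00032 × (519 − 2) = 0.00032 × 517 = 0.1654 W/m².
HFC-134a: ΔF = 0.00016 × (150 − 1) = 0.00016 × 149 = 0.0238 W/m².
Total ΔF = 2.6466 + 0.8304 + 0.1654 + 0.0238 = 3.6662 W/m².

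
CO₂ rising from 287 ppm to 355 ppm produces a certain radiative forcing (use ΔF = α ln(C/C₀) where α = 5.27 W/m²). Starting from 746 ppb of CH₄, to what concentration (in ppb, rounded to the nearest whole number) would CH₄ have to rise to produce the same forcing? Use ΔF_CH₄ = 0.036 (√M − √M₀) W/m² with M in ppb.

M ≈ 3415 ppb

CO₂ forcing: 5.27 × ln(355/287) = 5.27 × 0.212636 = 1.12059 W/m².
Set 0.036(√M − √746) = 1.12059: √M = 1.12059/0.036 + √746 = 31.1275 + 27.3130 = 58.4405.
M = (58.4405)² = 3415.29 ppb.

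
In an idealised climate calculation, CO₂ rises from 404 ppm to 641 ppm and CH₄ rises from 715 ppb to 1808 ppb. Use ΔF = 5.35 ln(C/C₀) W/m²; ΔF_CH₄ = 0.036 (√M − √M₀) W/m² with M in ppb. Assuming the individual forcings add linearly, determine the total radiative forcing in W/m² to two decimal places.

ΔF = 3.04 W/m²

CO₂: 5.35 × ln(641/404) = 5.35 × ln(1.58663) = 5.35 × 0.46161 = 2.4696 W/m².
CH₄: 0.036 × (√1808 − √715) = 0.036 × (42.5206 − 26.7395) = 0.036 × 15.7811 = 0.5681 W/m².
Total ΔF = 2.4696 + 0.5681 = 3.0377 W/m².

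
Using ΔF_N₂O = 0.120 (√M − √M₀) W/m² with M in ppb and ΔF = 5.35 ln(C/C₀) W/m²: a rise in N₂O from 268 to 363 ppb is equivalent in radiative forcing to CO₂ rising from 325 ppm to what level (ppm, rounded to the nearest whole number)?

C ≈ 345 ppm

N₂O forcing: 0.120 × (√363 − √268) = 0.120 × (19.0526 − 16.3707) = 0.120 × 2.6819 = 0.32183 W/m².
Set 5.35 ln(C/325) = 0.32183: ln(C/325) = 0.32183/5.35 = 0.06016, so C = 325 × e^0.06016 = 325 × 1.06201 = 345.15 ppm.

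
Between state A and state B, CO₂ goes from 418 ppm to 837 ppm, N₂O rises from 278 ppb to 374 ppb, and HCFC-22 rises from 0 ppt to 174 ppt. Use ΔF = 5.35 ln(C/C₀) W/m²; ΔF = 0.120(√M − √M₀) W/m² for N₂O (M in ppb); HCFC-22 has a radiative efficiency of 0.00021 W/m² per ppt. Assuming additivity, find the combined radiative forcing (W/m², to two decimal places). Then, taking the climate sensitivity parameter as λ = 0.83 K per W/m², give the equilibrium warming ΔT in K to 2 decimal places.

CO₂: 5.35 × ln(837/418) = 5.35 × ln(2.00239) = 5.35 × 0.69434 = 3.7147 W/m².
N₂O: 0.120 × (√374 − √278) = 0.120 × (19.3391 − 16.6733) = 0.120 × 2.6658 = 0.3199 W/m².
HCFC-22: ΔF = 0.00021 × (174 − 0) = 0.00021 × 174 = 0.0365 W/m².
Total ΔF = 3.7147 + 0.3199 + 0.0365 = 4.0711 W/m².
ΔT = λ ΔF = 0.83 × 4.07 = 3.3781 K.

ΔF = 4.07 W/m²; ΔT = 3.38 K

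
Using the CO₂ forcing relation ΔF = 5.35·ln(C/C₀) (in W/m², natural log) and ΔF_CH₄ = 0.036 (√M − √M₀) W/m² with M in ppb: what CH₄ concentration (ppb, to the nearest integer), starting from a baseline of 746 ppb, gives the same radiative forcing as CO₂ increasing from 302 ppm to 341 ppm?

CO₂ forcing: 5.35 × ln(341/302) = 5.35 × 0.121455 = 0.64978 W/m².
Set 0.036(√M − √746) = 0.64978: √M = 0.64978/0.036 + √746 = 18.0494 + 27.3130 = 45.3624.
M = (45.3624)² = 2057.75 ppb.

M ≈ 2058 ppb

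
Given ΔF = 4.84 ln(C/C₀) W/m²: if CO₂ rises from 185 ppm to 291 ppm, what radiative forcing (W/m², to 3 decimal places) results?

CO₂: 4.84 × ln(291/185) = 4.84 × ln(1.57297) = 4.84 × 0.45297 = 2.1924 W/m².

ΔF = 2.192 W/m²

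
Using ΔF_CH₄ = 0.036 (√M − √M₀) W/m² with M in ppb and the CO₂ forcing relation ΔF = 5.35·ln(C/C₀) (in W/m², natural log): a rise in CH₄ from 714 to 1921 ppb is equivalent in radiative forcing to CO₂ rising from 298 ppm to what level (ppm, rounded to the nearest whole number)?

C ≈ 334 ppm

CH₄ forcing: 0.036 × (√1921 − √714) = 0.036 × (43.8292 − 26.7208) = 0.036 × 17.1084 = 0.61590 W/m².
Set 5.35 ln(C/298) = 0.61590: ln(C/298) = 0.61590/5.35 = 0.11512, so C = 298 × e^0.11512 = 298 × 1.12201 = 334.36 ppm.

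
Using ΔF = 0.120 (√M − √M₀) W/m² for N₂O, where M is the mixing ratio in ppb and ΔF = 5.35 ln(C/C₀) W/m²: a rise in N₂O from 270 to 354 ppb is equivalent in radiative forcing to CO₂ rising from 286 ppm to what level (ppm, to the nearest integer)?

N₂O forcing: 0.120 × (√354 − √270) = 0.120 × (18.8149 − 16.4317) = 0.120 × 2.3832 = 0.28598 W/m².
Set 5.35 ln(C/286) = 0.28598: ln(C/286) = 0.28598/5.35 = 0.05345, so C = 286 × e^0.05345 = 286 × 1.05490 = 301.70 ppm.

C ≈ 302 ppm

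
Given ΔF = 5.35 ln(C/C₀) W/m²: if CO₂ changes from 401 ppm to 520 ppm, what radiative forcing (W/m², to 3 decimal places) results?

CO₂: 5.35 × ln(520/401) = 5.35 × ln(1.29676) = 5.35 × 0.25987 = 1.3903 W/m².

ΔF = 1.390 W/m²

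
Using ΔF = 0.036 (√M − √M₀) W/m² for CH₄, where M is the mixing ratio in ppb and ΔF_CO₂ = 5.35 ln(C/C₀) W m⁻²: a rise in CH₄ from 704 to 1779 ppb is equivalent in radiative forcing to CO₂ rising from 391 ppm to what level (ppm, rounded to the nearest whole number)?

C ≈ 434 ppm

CH₄ forcing: 0.036 × (√1779 − √704) = 0.036 × (42.1782 − 26.5330) = 0.036 × 15.6452 = 0.56323 W/m².
Set 5.35 ln(C/391) = 0.56323: ln(C/391) = 0.56323/5.35 = 0.10528, so C = 391 × e^0.10528 = 391 × 1.11102 = 434.41 ppm.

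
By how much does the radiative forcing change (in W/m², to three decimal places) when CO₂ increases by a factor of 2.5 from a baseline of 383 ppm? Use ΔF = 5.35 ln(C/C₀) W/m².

ΔF = 4.902 W/m²

ΔF = 5.35 × ln(2.5) = 5.35 × 0.91629 = 4.9022 W/m².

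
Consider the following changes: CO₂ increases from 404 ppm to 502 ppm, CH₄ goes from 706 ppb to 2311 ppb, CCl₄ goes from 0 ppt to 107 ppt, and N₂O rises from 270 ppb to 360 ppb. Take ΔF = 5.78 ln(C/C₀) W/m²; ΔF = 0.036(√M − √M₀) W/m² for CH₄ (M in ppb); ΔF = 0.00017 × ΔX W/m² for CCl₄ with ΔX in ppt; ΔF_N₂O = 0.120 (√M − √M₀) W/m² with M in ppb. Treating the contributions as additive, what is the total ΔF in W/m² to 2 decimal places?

CO₂: 5.78 × ln(502/404) = 5.78 × ln(1.24257) = 5.78 × 0.21718 = 1.2553 W/m².
CH₄: 0.036 × (√2311 − √706) = 0.036 × (48.0729 − 26.5707) = 0.036 × 21.5022 = 0.7741 W/m².
CCl₄: ΔF = 0.00017 × (107 − 0) = 0.00017 × 107 = 0.0182 W/m².
N₂O: 0.120 × (√360 − √270) = 0.120 × (18.9737 − 16.4317) = 0.120 × 2.5420 = 0.3050 W/m².
Total ΔF = 1.2553 + 0.7741 + 0.0182 + 0.3050 = 2.3526 W/m².

ΔF = 2.35 W/m²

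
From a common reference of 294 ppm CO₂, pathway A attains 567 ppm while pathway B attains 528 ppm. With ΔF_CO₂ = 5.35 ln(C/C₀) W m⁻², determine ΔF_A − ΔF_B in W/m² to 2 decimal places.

ΔF_A = 5.35 ln(567/294) = 5.35 × 0.65678 = 3.5138 W/m².
ΔF_B = 5.35 ln(528/294) = 5.35 × 0.58552 = 3.1325 W/m².
Difference: 3.5138 − 3.1325 = 0.3813 W/m².

ΔF_A − ΔF_B = 0.38 W/m²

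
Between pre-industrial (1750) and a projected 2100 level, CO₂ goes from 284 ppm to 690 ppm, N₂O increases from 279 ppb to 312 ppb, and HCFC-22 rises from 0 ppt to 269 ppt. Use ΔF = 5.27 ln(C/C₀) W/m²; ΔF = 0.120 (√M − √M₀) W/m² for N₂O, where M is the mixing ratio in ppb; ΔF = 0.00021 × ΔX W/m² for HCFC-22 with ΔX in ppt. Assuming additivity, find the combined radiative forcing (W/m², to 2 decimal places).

CO₂: 5.27 × ln(690/284) = 5.27 × ln(2.42958) = 5.27 × 0.88772 = 4.6783 W/m².
N₂O: 0.120 × (√312 − √279) = 0.120 × (17.6635 − 16.7033) = 0.120 × 0.9602 = 0.1152 W/m².
HCFC-22: ΔF = 0.00021 × (269 − 0) = 0.00021 × 269 = 0.0565 W/m².
Total ΔF = 4.6783 + 0.1152 + 0.0565 = 4.8500 W/m².

ΔF = 4.85 W/m²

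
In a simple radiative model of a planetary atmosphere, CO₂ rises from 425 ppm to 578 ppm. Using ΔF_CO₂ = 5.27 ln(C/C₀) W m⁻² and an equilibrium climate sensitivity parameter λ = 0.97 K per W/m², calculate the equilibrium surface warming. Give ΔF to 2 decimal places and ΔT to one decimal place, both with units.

CO₂: 5.27 × ln(578/425) = 5.27 × ln(1.36000) = 5.27 × 0.30748 = 1.6204 W/m².
ΔT = λ ΔF = 0.97 × 1.62 = 1.5714 K.

ΔF = 1.62 W/m²; ΔT = 1.6 K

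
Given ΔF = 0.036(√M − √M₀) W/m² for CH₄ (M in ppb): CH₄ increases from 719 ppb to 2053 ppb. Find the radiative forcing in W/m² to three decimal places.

CH₄: 0.036 × (√2053 − √719) = 0.036 × (45.3100 − 26.8142) = 0.036 × 18.4958 = 0.6658 W/m².

ΔF = 0.666 W/m²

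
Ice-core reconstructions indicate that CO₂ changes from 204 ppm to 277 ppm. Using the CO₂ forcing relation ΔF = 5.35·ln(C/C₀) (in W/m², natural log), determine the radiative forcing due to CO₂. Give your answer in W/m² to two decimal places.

ΔF = 1.64 W/m²

CO₂ absorption bands are partially saturated, so forcing scales with the logarithm of the concentration ratio.
CO₂: 5.35 × ln(277/204) = 5.35 × ln(1.35784) = 5.35 × 0.30590 = 1.6366 W/m².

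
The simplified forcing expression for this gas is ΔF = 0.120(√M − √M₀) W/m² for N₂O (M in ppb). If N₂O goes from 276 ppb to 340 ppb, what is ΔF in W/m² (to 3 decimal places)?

N₂O: 0.120 × (√340 − √276) = 0.120 × (18.4391 − 16.6132) = 0.120 × 1.8259 = 0.2191 W/m².

ΔF = 0.219 W/m²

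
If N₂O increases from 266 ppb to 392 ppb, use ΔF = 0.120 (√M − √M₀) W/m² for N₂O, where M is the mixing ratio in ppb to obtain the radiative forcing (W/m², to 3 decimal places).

ΔF = 0.419 W/m²

N₂O: 0.120 × (√392 − √266) = 0.120 × (19.7990 − 16.3095) = 0.120 × 3.4895 = 0.4187 W/m².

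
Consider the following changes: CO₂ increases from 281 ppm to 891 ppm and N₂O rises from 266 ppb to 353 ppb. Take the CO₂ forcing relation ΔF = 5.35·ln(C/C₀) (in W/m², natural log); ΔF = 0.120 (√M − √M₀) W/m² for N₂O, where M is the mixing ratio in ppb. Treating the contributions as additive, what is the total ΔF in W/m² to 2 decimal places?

CO₂: 5.35 × ln(891/281) = 5.35 × ln(3.17082) = 5.35 × 1.15399 = 6.1738 W/m².
N₂O: 0.120 × (√353 − √266) = 0.120 × (18.7883 − 16.3095) = 0.120 × 2.4788 = 0.2975 W/m².
Total ΔF = 6.1738 + 0.2975 = 6.4713 W/m².

ΔF = 6.47 W/m²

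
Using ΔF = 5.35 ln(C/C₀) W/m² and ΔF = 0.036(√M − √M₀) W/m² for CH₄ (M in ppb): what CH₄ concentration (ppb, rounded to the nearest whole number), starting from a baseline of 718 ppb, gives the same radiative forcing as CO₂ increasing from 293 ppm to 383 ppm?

CO₂ forcing: 5.35 × ln(383/293) = 5.35 × 0.267862 = 1.43306 W/m².
Set 0.036(√M − √718) = 1.43306: √M = 1.43306/0.036 + √718 = 39.8072 + 26.7955 = 66.6027.
M = (66.6027)² = 4435.92 ppb.

M ≈ 4436 ppb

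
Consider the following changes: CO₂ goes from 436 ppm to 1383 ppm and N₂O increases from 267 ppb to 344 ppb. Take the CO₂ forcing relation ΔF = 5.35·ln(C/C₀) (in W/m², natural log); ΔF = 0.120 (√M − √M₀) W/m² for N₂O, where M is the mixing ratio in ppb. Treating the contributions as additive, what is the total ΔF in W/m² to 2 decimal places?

CO₂: 5.35 × ln(1383/436) = 5.35 × ln(3.17202) = 5.35 × 1.15437 = 6.1759 W/m².
N₂O: 0.120 × (√344 − √267) = 0.120 × (18.5472 − 16.3401) = 0.120 × 2.2071 = 0.2649 W/m².
Total ΔF = 6.1759 + 0.2649 = 6.4408 W/m².

ΔF = 6.44 W/m²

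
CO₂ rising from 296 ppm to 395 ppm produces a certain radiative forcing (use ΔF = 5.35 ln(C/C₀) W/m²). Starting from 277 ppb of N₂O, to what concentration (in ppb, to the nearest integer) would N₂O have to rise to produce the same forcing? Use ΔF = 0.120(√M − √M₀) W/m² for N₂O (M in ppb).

CO₂ forcing: 5.35 × ln(395/296) = 5.35 × 0.288526 = 1.54361 W/m².
Set 0.120(√M − √277) = 1.54361: √M = 1.54361/0.120 + √277 = 12.8634 + 16.6433 = 29.5067.
M = (29.5067)² = 870.65 ppb.

M ≈ 871 ppb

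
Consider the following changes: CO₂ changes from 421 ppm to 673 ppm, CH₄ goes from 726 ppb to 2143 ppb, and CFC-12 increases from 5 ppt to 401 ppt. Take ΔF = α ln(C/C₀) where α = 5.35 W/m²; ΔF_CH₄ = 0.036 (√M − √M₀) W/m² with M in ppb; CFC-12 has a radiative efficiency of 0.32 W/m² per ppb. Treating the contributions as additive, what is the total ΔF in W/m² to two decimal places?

CO₂: 5.35 × ln(673/421) = 5.35 × ln(1.59857) = 5.35 × 0.46911 = 2.5097 W/m².
CH₄: 0.036 × (√2143 − √726) = 0.036 × (46.2925 − 26.9444) = 0.036 × 19.3481 = 0.6965 W/m².
CFC-12: Δ = 401 − 5 = 396 ppt = 0.396 ppb; ΔF = 0.32 × 0.396 = 0.1267 W/m².
Total ΔF = 2.5097 + 0.6965 + 0.1267 = 3.3329 W/m².

ΔF = 3.33 W/m²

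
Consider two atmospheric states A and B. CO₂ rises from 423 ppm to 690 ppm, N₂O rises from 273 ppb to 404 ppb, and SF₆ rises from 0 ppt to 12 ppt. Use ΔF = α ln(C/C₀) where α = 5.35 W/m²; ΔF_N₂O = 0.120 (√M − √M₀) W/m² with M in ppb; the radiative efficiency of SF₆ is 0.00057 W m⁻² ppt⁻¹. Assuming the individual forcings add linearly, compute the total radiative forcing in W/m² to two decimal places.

CO₂: 5.35 × ln(690/423) = 5.35 × ln(1.63121) = 5.35 × 0.48932 = 2.6179 W/m².
N₂O: 0.120 × (√404 − √273) = 0.120 × (20.0998 − 16.5227) = 0.120 × 3.5771 = 0.4293 W/m².
SF₆: ΔF = 0.00057 × (12 − 0) = 0.00057 × 12 = 0.0068 W/m².
Total ΔF = 2.6179 + 0.4293 + 0.0068 = 3.0540 W/m².

ΔF = 3.05 W/m²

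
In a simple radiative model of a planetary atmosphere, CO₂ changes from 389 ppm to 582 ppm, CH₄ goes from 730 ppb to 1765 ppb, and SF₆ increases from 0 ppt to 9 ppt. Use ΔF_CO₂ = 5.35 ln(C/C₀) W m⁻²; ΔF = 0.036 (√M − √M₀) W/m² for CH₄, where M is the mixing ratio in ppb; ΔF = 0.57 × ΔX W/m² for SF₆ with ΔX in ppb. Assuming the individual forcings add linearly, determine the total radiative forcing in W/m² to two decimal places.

ΔF = 2.70 W/m²

CO₂: 5.35 × ln(582/389) = 5.35 × ln(1.49614) = 5.35 × 0.40289 = 2.1555 W/m².
CH₄: 0.036 × (√1765 − √730) = 0.036 × (42.0119 − 27.0185) = 0.036 × 14.9934 = 0.5398 W/m².
SF₆: Δ = 9 − 0 = 9 ppt = 0.009 ppb; ΔF = 0.57 × 0.009 = 0.0051 W/m².
Total ΔF = 2.1555 + 0.5398 + 0.0051 = 2.7004 W/m².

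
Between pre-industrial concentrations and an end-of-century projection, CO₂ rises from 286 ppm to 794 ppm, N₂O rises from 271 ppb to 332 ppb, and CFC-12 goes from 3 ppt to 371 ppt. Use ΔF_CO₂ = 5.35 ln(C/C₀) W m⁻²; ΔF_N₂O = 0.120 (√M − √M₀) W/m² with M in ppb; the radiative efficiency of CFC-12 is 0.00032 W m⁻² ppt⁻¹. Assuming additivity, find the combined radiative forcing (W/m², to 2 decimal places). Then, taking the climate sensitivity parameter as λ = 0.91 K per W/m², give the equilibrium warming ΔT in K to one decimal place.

CO₂: 5.35 × ln(794/286) = 5.35 × ln(2.77622) = 5.35 × 1.02109 = 5.4628 W/m².
N₂O: 0.120 × (√332 − √271) = 0.120 × (18.2209 − 16.4621) = 0.120 × 1.7588 = 0.2111 W/m².
CFC-12: ΔF = 0.00032 × (371 − 3) = 0.00032 × 368 = 0.1178 W/m².
Total ΔF = 5.4628 + 0.2111 + 0.1178 = 5.7917 W/m².
ΔT = λ ΔF = 0.91 × 5.79 = 5.2689 K.

ΔF = 5.79 W/m²; ΔT = 5.3 K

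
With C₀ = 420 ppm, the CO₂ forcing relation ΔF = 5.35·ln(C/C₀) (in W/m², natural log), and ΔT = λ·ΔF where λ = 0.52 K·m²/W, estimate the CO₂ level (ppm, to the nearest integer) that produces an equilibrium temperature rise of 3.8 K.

C ≈ 1646 ppm

Required forcing: ΔF = ΔT/λ = 3.8/0.52 = 7.3077 W/m².
Then ln(C/420) = ΔF/5.35 = 7.3077/5.35 = 1.36593.
So C = 420 × e^1.36593 = 420 × 3.91937 = 1646.14 ppm.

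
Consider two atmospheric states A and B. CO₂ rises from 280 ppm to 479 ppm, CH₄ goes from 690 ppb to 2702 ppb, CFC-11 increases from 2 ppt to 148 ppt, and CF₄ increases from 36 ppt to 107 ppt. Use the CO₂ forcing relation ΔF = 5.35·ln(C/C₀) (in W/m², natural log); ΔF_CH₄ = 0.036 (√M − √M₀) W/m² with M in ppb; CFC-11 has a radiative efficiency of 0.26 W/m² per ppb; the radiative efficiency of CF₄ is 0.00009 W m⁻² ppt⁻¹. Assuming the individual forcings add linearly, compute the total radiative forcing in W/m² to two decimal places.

ΔF = 3.84 W/m²

CO₂: 5.35 × ln(479/280) = 5.35 × ln(1.71071) = 5.35 × 0.53691 = 2.8725 W/m².
CH₄: 0.036 × (√2702 − √690) = 0.036 × (51.9808 − 26.2679) = 0.036 × 25.7129 = 0.9257 W/m².
CFC-11: Δ = 148 − 2 = 146 ppt = 0.146 ppb; ΔF = 0.26 × 0.146 = 0.0380 W/m².
CF₄: ΔF = 0.00009 × (107 − 36) = 0.00009 × 71 = 0.0064 W/m².
Total ΔF = 2.8725 + 0.9257 + 0.0380 + 0.0064 = 3.8426 W/m².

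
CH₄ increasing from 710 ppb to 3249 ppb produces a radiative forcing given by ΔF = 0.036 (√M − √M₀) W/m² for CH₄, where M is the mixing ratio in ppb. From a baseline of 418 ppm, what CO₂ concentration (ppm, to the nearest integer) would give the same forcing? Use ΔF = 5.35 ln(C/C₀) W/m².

CH₄ forcing: 0.036 × (√3249 − √710) = 0.036 × (57.0000 − 26.6458) = 0.036 × 30.3542 = 1.09275 W/m².
Set 5.35 ln(C/418) = 1.09275: ln(C/418) = 1.09275/5.35 = 0.20425, so C = 418 × e^0.20425 = 418 × 1.22660 = 512.72 ppm.

C ≈ 513 ppm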